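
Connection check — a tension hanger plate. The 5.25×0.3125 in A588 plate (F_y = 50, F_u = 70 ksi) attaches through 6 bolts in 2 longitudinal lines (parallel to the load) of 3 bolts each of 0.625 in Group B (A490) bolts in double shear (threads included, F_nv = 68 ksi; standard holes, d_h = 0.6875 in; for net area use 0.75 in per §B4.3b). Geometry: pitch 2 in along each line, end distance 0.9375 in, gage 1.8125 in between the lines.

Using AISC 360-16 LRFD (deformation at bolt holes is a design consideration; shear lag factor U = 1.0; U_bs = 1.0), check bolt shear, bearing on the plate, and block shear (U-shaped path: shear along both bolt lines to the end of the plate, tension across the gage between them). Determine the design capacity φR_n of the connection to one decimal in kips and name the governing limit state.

77.7 kips (block shear governs)

Bolt shear: A_b = π(0.625)²/4 = 0.3068 in². φR_n = 0.75 × 68 × 0.3068 × 6 × 2 = 187.8 kips.
Bearing (0.3125 in plate, F_u = 70 ksi): end bolts L_c = 0.9375 − 0.6875/2 = 0.59375, R_n = min(1.2×0.59375×0.3125×70, 2.4×0.625×0.3125×70) = 15.586 kips/bolt; interior L_c = 2 − 0.6875 = 1.3125, R_n = 32.813 kips/bolt. φR_n = 0.75 × (2×15.586 + 4×32.813) = 121.8 kips.
Block shear: shear path 2×[0.9375+2×2] = 2×4.9375 in, A_gv = 3.0859, A_nv = 2×(4.9375 − 2.5×0.75)×0.3125 = 1.9141 in²; tension across gage: (1.8125 − 1×0.75)×0.3125 = 0.33203 in². R_n = min(0.6×70×1.9141, 0.6×50×3.0859) + 1.0×70×0.33203 = min(80.392, 92.577) + 23.242 = 103.63 kips. φR_n = 0.75 × 103.63 = 77.7 kips.
Governing: min(187.8, 121.8, 77.7) = 77.7 kips → block shear.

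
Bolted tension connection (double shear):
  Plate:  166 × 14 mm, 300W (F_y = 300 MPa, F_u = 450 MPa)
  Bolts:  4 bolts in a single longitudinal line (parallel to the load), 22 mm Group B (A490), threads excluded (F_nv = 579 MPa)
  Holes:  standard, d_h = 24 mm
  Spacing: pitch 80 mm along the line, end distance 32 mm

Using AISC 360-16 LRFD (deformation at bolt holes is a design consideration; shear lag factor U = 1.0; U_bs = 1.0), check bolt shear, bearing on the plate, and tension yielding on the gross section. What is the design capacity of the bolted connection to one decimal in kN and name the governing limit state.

627.5 kN (gross-section yield governs)

Bolt shear: A_b = π(22)²/4 = 380.13 mm². φR_n = 0.75 × 579 × 380.13 × 4 × 2 = 1320.6 kN.
Bearing (14 mm plate, F_u = 450 MPa): end bolts L_c = 32 − 24/2 = 20, R_n = min(1.2×20×14×450, 2.4×22×14×450) = 151.2 kN/bolt; interior L_c = 80 − 24 = 56, R_n = 332.64 kN/bolt. φR_n = 0.75 × (1×151.2 + 3×332.64) = 861.8 kN.
Tension yield (gross): A_g = 166×14 = 2324 mm². φR_n = 0.90 × 300 × 2324 = 627.5 kN.
Governing: min(1320.6, 861.8, 627.5) = 627.5 kN → gross-section yield.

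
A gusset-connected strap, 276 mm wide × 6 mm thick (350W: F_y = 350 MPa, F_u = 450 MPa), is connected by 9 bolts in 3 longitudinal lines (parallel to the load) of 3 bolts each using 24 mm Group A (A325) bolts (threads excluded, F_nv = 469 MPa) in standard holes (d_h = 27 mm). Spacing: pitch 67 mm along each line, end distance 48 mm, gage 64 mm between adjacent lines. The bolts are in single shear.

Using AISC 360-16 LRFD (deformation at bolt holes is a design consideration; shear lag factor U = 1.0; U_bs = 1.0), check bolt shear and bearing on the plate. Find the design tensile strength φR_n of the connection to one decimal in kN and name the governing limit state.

834.7 kN (bearing governs)

Bolt shear: A_b = π(24)²/4 = 452.39 mm². φR_n = 0.75 × 469 × 452.39 × 9 × 1 = 1432.2 kN.
Bearing (6 mm plate, F_u = 450 MPa): end bolts L_c = 48 − 27/2 = 34.5, R_n = min(1.2×34.5×6×450, 2.4×24×6×450) = 111.78 kN/bolt; interior L_c = 67 − 27 = 40, R_n = 129.6 kN/bolt. φR_n = 0.75 × (3×111.78 + 6×129.6) = 834.7 kN.
Governing: min(1432.2, 834.7) = 834.7 kN → bearing.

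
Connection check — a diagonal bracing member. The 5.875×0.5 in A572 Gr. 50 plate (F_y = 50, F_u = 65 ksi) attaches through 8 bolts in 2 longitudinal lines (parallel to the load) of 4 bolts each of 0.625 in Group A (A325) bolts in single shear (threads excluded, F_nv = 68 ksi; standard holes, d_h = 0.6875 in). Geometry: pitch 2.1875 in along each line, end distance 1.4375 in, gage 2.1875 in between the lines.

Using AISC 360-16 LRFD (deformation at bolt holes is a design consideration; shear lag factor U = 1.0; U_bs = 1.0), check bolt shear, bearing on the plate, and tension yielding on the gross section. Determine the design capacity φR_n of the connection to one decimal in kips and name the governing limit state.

125.2 kips (bolt shear governs)

Bolt shear: A_b = π(0.625)²/4 = 0.3068 in². φR_n = 0.75 × 68 × 0.3068 × 8 × 1 = 125.2 kips.
Bearing (0.5 in plate, F_u = 65 ksi): end bolts L_c = 1.4375 − 0.6875/2 = 1.09375, R_n = min(1.2×1.09375×0.5×65, 2.4×0.625×0.5×65) = 42.656 kips/bolt; interior L_c = 2.1875 − 0.6875 = 1.5, R_n = 48.75 kips/bolt. φR_n = 0.75 × (2×42.656 + 6×48.75) = 283.4 kips.
Tension yield (gross): A_g = 5.875×0.5 = 2.9375 in². φR_n = 0.90 × 50 × 2.9375 = 132.2 kips.
Governing: min(125.2, 283.4, 132.2) = 125.2 kips → bolt shear.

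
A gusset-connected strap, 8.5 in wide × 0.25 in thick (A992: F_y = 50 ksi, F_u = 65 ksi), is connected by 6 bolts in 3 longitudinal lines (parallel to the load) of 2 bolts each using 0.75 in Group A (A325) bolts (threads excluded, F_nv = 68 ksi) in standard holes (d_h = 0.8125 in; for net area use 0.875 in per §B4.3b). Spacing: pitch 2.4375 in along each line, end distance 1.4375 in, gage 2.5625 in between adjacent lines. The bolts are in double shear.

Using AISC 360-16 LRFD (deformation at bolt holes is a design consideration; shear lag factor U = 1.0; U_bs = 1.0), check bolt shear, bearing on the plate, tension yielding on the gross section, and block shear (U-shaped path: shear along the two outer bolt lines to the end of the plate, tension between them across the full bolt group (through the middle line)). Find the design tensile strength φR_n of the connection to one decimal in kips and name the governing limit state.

Bolt shear: A_b = π(0.75)²/4 = 0.44179 in². φR_n = 0.75 × 68 × 0.44179 × 6 × 2 = 270.4 kips.
Bearing (0.25 in plate, F_u = 65 ksi): end bolts L_c = 1.4375 − 0.8125/2 = 1.03125, R_n = min(1.2×1.03125×0.25×65, 2.4×0.75×0.25×65) = 20.109 kips/bolt; interior L_c = 2.4375 − 0.8125 = 1.625, R_n = 29.25 kips/bolt. φR_n = 0.75 × (3×20.109 + 3×29.25) = 111.1 kips.
Tension yield (gross): A_g = 8.5×0.25 = 2.125 in². φR_n = 0.90 × 50 × 2.125 = 95.6 kips.
Block shear: shear path 2×[1.4375+1×2.4375] = 2×3.875 in, A_gv = 1.9375, A_nv = 2×(3.875 − 1.5×0.875)×0.25 = 1.2813 in²; tension across gage: (5.125 − 2×0.875)×0.25 = 0.84375 in². R_n = min(0.6×65×1.2813, 0.6×50×1.9375) + 1.0×65×0.84375 = min(49.971, 58.125) + 54.844 = 104.82 kips. φR_n = 0.75 × 104.82 = 78.6 kips.
Governing: min(270.4, 111.1, 95.6, 78.6) = 78.6 kips → block shear.

78.6 kips (block shear governs)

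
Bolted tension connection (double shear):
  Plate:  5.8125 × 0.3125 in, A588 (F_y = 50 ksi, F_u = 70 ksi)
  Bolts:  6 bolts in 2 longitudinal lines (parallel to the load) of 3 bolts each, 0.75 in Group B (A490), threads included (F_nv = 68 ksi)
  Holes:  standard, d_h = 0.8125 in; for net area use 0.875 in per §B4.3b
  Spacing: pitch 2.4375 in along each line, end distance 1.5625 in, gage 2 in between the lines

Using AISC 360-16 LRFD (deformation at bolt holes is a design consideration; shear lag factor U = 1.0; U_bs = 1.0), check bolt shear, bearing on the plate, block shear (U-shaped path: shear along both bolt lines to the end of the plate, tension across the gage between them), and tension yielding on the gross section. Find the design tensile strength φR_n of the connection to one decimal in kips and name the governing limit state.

Bolt shear: A_b = π(0.75)²/4 = 0.44179 in². φR_n = 0.75 × 68 × 0.44179 × 6 × 2 = 270.4 kips.
Bearing (0.3125 in plate, F_u = 70 ksi): end bolts L_c = 1.5625 − 0.8125/2 = 1.15625, R_n = min(1.2×1.15625×0.3125×70, 2.4×0.75×0.3125×70) = 30.352 kips/bolt; interior L_c = 2.4375 − 0.8125 = 1.625, R_n = 39.375 kips/bolt. φR_n = 0.75 × (2×30.352 + 4×39.375) = 163.7 kips.
Block shear: shear path 2×[1.5625+2×2.4375] = 2×6.4375 in, A_gv = 4.0234, A_nv = 2×(6.4375 − 2.5×0.875)×0.3125 = 2.6563 in²; tension across gage: (2 − 1×0.875)×0.3125 = 0.35156 in². R_n = min(0.6×70×2.6563, 0.6×50×4.0234) + 1.0×70×0.35156 = min(111.56, 120.7) + 24.609 = 136.17 kips. φR_n = 0.75 × 136.17 = 102.1 kips.
Tension yield (gross): A_g = 5.8125×0.3125 = 1.8164 in². φR_n = 0.90 × 50 × 1.8164 = 81.7 kips.
Governing: min(270.4, 163.7, 102.1, 81.7) = 81.7 kips → gross-section yield.

81.7 kips (gross-section yield governs)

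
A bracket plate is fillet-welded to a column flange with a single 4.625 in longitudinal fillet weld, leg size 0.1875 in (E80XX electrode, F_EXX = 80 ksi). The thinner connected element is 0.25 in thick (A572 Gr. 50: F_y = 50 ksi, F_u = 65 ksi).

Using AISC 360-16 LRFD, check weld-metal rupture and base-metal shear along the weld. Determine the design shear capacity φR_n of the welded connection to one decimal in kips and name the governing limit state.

22.1 kips (weld metal governs)

Weld metal: throat = 0.707×0.1875 = 0.13256 in, L = 4.625 in. φR_n = 0.75 × 0.6 × 80 × 0.13256 × 4.625 = 22.1 kips.
Base metal shear (0.25 in plate): yield φR_n = 1.0×0.6×50×0.25×4.625 = 34.7 kips; rupture φR_n = 0.75×0.6×65×0.25×4.625 = 33.8 kips; take 33.8 kips (rupture).
Governing: min(22.1, 33.8) = 22.1 kips → weld metal.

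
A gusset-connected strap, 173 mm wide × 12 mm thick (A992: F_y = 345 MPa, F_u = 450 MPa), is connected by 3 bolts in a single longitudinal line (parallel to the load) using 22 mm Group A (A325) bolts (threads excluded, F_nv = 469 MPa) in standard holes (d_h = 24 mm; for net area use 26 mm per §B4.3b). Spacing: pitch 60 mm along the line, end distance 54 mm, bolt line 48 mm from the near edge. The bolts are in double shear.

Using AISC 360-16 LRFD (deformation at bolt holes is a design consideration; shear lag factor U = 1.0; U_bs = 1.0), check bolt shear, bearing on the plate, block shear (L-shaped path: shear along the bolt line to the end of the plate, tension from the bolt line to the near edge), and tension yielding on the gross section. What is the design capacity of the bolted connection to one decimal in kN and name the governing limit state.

406.6 kN (block shear governs)

Bolt shear: A_b = π(22)²/4 = 380.13 mm². φR_n = 0.75 × 469 × 380.13 × 3 × 2 = 802.3 kN.
Bearing (12 mm plate, F_u = 450 MPa): end bolts L_c = 54 − 24/2 = 42, R_n = min(1.2×42×12×450, 2.4×22×12×450) = 272.16 kN/bolt; interior L_c = 60 − 24 = 36, R_n = 233.28 kN/bolt. φR_n = 0.75 × (1×272.16 + 2×233.28) = 554.0 kN.
Block shear: shear path 1×[54+2×60] = 1×174 mm, A_gv = 2088, A_nv = 1×(174 − 2.5×26)×12 = 1308 mm²; tension to near edge: (48 − 0.5×26)×12 = 420 mm². R_n = min(0.6×450×1308, 0.6×345×2088) + 1.0×450×420 = min(353.16, 432.22) + 189 = 542.16 kN. φR_n = 0.75 × 542.16 = 406.6 kN.
Tension yield (gross): A_g = 173×12 = 2076 mm². φR_n = 0.90 × 345 × 2076 = 644.6 kN.
Governing: min(802.3, 554.0, 406.6, 644.6) = 406.6 kN → block shear.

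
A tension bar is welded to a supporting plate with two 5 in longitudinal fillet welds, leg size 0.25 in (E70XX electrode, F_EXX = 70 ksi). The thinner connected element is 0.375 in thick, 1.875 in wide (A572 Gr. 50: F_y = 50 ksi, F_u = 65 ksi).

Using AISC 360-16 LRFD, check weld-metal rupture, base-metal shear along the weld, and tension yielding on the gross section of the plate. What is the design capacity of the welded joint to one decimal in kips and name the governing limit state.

Weld metal: throat = 0.707×0.25 = 0.17675 in, L = 2×5 = 10 in. φR_n = 0.75 × 0.6 × 70 × 0.17675 × 10 = 55.7 kips.
Base metal shear (0.375 in plate): yield φR_n = 1.0×0.6×50×0.375×10 = 112.5 kips; rupture φR_n = 0.75×0.6×65×0.375×10 = 109.7 kips; take 109.7 kips (rupture).
Tension yield (gross): A_g = 1.875×0.375 = 0.70313 in². φR_n = 0.90 × 50 × 0.70313 = 31.6 kips.
Governing: min(55.7, 109.7, 31.6) = 31.6 kips → gross-section yield.

31.6 kips (gross-section yield governs)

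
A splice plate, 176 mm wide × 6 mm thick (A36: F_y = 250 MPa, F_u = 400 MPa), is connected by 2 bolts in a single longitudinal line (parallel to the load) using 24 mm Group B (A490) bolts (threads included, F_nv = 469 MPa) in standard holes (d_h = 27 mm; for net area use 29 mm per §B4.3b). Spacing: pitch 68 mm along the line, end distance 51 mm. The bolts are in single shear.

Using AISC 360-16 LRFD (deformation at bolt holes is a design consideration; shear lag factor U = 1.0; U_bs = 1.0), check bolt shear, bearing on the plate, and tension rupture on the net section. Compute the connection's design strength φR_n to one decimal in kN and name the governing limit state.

169.6 kN (bearing governs)

Bolt shear: A_b = π(24)²/4 = 452.39 mm². φR_n = 0.75 × 469 × 452.39 × 2 × 1 = 318.3 kN.
Bearing (6 mm plate, F_u = 400 MPa): end bolts L_c = 51 − 27/2 = 37.5, R_n = min(1.2×37.5×6×400, 2.4×24×6×400) = 108 kN/bolt; interior L_c = 68 − 27 = 41, R_n = 118.08 kN/bolt. φR_n = 0.75 × (1×108 + 1×118.08) = 169.6 kN.
Tension rupture (net): A_n = (176 − 1×29)×6 = 882 mm² (U = 1.0, A_e = A_n). φR_n = 0.75 × 400 × 882 = 264.6 kN.
Governing: min(318.3, 169.6, 264.6) = 169.6 kN → bearing.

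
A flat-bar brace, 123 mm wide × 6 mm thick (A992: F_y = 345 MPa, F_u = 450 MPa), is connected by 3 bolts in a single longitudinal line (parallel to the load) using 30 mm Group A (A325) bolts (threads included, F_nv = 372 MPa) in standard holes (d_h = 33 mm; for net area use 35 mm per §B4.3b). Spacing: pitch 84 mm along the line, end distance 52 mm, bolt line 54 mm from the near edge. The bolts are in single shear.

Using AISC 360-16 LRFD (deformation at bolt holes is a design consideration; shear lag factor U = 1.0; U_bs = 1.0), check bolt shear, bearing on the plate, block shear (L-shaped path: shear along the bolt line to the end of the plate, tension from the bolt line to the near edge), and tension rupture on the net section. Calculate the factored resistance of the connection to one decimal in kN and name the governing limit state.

178.2 kN (net-section rupture governs)

Bolt shear: A_b = π(30)²/4 = 706.86 mm². φR_n = 0.75 × 372 × 706.86 × 3 × 1 = 591.6 kN.
Bearing (6 mm plate, F_u = 450 MPa): end bolts L_c = 52 − 33/2 = 35.5, R_n = min(1.2×35.5×6×450, 2.4×30×6×450) = 115.02 kN/bolt; interior L_c = 84 − 33 = 51, R_n = 165.24 kN/bolt. φR_n = 0.75 × (1×115.02 + 2×165.24) = 334.1 kN.
Block shear: shear path 1×[52+2×84] = 1×220 mm, A_gv = 1320, A_nv = 1×(220 − 2.5×35)×6 = 795 mm²; tension to near edge: (54 − 0.5×35)×6 = 219 mm². R_n = min(0.6×450×795, 0.6×345×1320) + 1.0×450×219 = min(214.65, 273.24) + 98.55 = 313.2 kN. φR_n = 0.75 × 313.2 = 234.9 kN.
Tension rupture (net): A_n = (123 − 1×35)×6 = 528 mm² (U = 1.0, A_e = A_n). φR_n = 0.75 × 450 × 528 = 178.2 kN.
Governing: min(591.6, 334.1, 234.9, 178.2) = 178.2 kN → net-section rupture.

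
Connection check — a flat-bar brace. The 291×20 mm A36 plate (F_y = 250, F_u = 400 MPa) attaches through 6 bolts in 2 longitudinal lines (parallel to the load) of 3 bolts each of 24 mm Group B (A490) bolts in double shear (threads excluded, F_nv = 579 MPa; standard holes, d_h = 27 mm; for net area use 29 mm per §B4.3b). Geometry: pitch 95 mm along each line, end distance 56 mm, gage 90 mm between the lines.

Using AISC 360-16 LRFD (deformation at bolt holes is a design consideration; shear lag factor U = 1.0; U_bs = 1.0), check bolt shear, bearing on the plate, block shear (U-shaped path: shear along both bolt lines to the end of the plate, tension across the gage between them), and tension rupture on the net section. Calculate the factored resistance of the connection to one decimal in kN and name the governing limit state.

1398.0 kN (net-section rupture governs)

Bolt shear: A_b = π(24)²/4 = 452.39 mm². φR_n = 0.75 × 579 × 452.39 × 6 × 2 = 2357.4 kN.
Bearing (20 mm plate, F_u = 400 MPa): end bolts L_c = 56 − 27/2 = 42.5, R_n = min(1.2×42.5×20×400, 2.4×24×20×400) = 408 kN/bolt; interior L_c = 95 − 27 = 68, R_n = 460.8 kN/bolt. φR_n = 0.75 × (2×408 + 4×460.8) = 1994.4 kN.
Block shear: shear path 2×[56+2×95] = 2×246 mm, A_gv = 9840, A_nv = 2×(246 − 2.5×29)×20 = 6940 mm²; tension across gage: (90 − 1×29)×20 = 1220 mm². R_n = min(0.6×400×6940, 0.6×250×9840) + 1.0×400×1220 = min(1665.6, 1476) + 488 = 1964 kN. φR_n = 0.75 × 1964 = 1473.0 kN.
Tension rupture (net): A_n = (291 − 2×29)×20 = 4660 mm² (U = 1.0, A_e = A_n). φR_n = 0.75 × 400 × 4660 = 1398.0 kN.
Governing: min(2357.4, 1994.4, 1473.0, 1398.0) = 1398.0 kN → net-section rupture.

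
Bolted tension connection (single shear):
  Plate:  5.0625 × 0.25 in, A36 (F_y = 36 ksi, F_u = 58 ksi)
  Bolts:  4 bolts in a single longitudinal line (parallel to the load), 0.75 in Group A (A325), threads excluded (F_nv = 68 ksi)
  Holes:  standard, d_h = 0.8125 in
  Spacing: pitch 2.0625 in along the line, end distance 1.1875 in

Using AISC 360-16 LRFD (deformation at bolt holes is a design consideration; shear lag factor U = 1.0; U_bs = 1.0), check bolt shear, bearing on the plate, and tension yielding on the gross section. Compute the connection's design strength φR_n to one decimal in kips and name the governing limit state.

41.0 kips (gross-section yield governs)

Bolt shear: A_b = π(0.75)²/4 = 0.44179 in². φR_n = 0.75 × 68 × 0.44179 × 4 × 1 = 90.1 kips.
Bearing (0.25 in plate, F_u = 58 ksi): end bolts L_c = 1.1875 − 0.8125/2 = 0.78125, R_n = min(1.2×0.78125×0.25×58, 2.4×0.75×0.25×58) = 13.594 kips/bolt; interior L_c = 2.0625 − 0.8125 = 1.25, R_n = 21.75 kips/bolt. φR_n = 0.75 × (1×13.594 + 3×21.75) = 59.1 kips.
Tension yield (gross): A_g = 5.0625×0.25 = 1.2656 in². φR_n = 0.90 × 36 × 1.2656 = 41.0 kips.
Governing: min(90.1, 59.1, 41.0) = 41.0 kips → gross-section yield.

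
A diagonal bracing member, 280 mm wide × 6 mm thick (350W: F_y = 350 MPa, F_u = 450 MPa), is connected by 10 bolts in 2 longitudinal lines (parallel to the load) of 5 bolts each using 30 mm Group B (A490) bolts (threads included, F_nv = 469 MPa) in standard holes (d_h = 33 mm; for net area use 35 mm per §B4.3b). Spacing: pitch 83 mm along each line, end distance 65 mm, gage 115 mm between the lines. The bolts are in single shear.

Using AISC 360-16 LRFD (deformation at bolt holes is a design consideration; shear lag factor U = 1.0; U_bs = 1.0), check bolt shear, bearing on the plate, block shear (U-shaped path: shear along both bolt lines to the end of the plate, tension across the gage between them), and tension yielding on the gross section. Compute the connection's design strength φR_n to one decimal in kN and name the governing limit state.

529.2 kN (gross-section yield governs)

Bolt shear: A_b = π(30)²/4 = 706.86 mm². φR_n = 0.75 × 469 × 706.86 × 10 × 1 = 2486.4 kN.
Bearing (6 mm plate, F_u = 450 MPa): end bolts L_c = 65 − 33/2 = 48.5, R_n = min(1.2×48.5×6×450, 2.4×30×6×450) = 157.14 kN/bolt; interior L_c = 83 − 33 = 50, R_n = 162 kN/bolt. φR_n = 0.75 × (2×157.14 + 8×162) = 1207.7 kN.
Block shear: shear path 2×[65+4×83] = 2×397 mm, A_gv = 4764, A_nv = 2×(397 − 4.5×35)×6 = 2874 mm²; tension across gage: (115 − 1×35)×6 = 480 mm². R_n = min(0.6×450×2874, 0.6×350×4764) + 1.0×450×480 = min(775.98, 1000.4) + 216 = 991.98 kN. φR_n = 0.75 × 991.98 = 744.0 kN.
Tension yield (gross): A_g = 280×6 = 1680 mm². φR_n = 0.90 × 350 × 1680 = 529.2 kN.
Governing: min(2486.4, 1207.7, 744.0, 529.2) = 529.2 kN → gross-section yield.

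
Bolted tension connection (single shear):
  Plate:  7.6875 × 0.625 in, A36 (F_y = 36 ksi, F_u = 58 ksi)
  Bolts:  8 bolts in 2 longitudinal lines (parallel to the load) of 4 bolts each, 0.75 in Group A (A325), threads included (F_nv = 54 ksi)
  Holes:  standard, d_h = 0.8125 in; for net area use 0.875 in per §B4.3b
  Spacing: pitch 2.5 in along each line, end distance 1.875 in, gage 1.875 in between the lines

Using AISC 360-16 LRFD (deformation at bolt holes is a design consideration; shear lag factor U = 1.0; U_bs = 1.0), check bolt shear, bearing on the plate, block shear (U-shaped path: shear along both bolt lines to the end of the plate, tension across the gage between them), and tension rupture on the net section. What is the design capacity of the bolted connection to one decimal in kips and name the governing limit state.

Bolt shear: A_b = π(0.75)²/4 = 0.44179 in². φR_n = 0.75 × 54 × 0.44179 × 8 × 1 = 143.1 kips.
Bearing (0.625 in plate, F_u = 58 ksi): end bolts L_c = 1.875 − 0.8125/2 = 1.46875, R_n = min(1.2×1.46875×0.625×58, 2.4×0.75×0.625×58) = 63.891 kips/bolt; interior L_c = 2.5 − 0.8125 = 1.6875, R_n = 65.25 kips/bolt. φR_n = 0.75 × (2×63.891 + 6×65.25) = 389.5 kips.
Block shear: shear path 2×[1.875+3×2.5] = 2×9.375 in, A_gv = 11.719, A_nv = 2×(9.375 − 3.5×0.875)×0.625 = 7.8906 in²; tension across gage: (1.875 − 1×0.875)×0.625 = 0.625 in². R_n = min(0.6×58×7.8906, 0.6×36×11.719) + 1.0×58×0.625 = min(274.59, 253.13) + 36.25 = 289.38 kips. φR_n = 0.75 × 289.38 = 217.0 kips.
Tension rupture (net): A_n = (7.6875 − 2×0.875)×0.625 = 3.7109 in² (U = 1.0, A_e = A_n). φR_n = 0.75 × 58 × 3.7109 = 161.4 kips.
Governing: min(143.1, 389.5, 217.0, 161.4) = 143.1 kips → bolt shear.

143.1 kips (bolt shear governs)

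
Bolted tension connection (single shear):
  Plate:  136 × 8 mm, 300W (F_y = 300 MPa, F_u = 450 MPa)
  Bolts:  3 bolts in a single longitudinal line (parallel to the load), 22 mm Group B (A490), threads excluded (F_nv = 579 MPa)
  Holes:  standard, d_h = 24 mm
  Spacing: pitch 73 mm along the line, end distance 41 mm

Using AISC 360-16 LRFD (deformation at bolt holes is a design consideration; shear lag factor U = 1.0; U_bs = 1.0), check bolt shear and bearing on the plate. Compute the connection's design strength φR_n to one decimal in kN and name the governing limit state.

Bolt shear: A_b = π(22)²/4 = 380.13 mm². φR_n = 0.75 × 579 × 380.13 × 3 × 1 = 495.2 kN.
Bearing (8 mm plate, F_u = 450 MPa): end bolts L_c = 41 − 24/2 = 29, R_n = min(1.2×29×8×450, 2.4×22×8×450) = 125.28 kN/bolt; interior L_c = 73 − 24 = 49, R_n = 190.08 kN/bolt. φR_n = 0.75 × (1×125.28 + 2×190.08) = 379.1 kN.
Governing: min(495.2, 379.1) = 379.1 kN → bearing.

379.1 kN (bearing governs)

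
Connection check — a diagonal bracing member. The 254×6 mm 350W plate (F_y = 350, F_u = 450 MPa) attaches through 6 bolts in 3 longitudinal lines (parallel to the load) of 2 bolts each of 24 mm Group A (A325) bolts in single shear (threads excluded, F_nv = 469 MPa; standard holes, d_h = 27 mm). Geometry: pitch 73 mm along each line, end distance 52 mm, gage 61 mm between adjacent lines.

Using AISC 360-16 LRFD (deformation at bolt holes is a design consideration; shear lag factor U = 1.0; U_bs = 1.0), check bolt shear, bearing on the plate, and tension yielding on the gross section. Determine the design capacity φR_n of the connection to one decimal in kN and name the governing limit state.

Bolt shear: A_b = π(24)²/4 = 452.39 mm². φR_n = 0.75 × 469 × 452.39 × 6 × 1 = 954.8 kN.
Bearing (6 mm plate, F_u = 450 MPa): end bolts L_c = 52 − 27/2 = 38.5, R_n = min(1.2×38.5×6×450, 2.4×24×6×450) = 124.74 kN/bolt; interior L_c = 73 − 27 = 46, R_n = 149.04 kN/bolt. φR_n = 0.75 × (3×124.74 + 3×149.04) = 616.0 kN.
Tension yield (gross): A_g = 254×6 = 1524 mm². φR_n = 0.90 × 350 × 1524 = 480.1 kN.
Governing: min(954.8, 616.0, 480.1) = 480.1 kN → gross-section yield.

480.1 kN (gross-section yield governs)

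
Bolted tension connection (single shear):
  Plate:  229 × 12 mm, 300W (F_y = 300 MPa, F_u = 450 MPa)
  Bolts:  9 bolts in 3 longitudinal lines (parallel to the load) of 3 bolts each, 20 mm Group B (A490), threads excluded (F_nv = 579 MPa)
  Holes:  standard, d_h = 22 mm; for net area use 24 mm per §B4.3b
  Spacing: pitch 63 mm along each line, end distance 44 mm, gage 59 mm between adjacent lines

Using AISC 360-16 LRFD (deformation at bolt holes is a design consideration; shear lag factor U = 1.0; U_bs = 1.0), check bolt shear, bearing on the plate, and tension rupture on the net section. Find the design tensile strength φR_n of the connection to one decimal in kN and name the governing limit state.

Bolt shear: A_b = π(20)²/4 = 314.16 mm². φR_n = 0.75 × 579 × 314.16 × 9 × 1 = 1227.8 kN.
Bearing (12 mm plate, F_u = 450 MPa): end bolts L_c = 44 − 22/2 = 33, R_n = min(1.2×33×12×450, 2.4×20×12×450) = 213.84 kN/bolt; interior L_c = 63 − 22 = 41, R_n = 259.2 kN/bolt. φR_n = 0.75 × (3×213.84 + 6×259.2) = 1647.5 kN.
Tension rupture (net): A_n = (229 − 3×24)×12 = 1884 mm² (U = 1.0, A_e = A_n). φR_n = 0.75 × 450 × 1884 = 635.9 kN.
Governing: min(1227.8, 1647.5, 635.9) = 635.9 kN → net-section rupture.

635.9 kN (net-section rupture governs)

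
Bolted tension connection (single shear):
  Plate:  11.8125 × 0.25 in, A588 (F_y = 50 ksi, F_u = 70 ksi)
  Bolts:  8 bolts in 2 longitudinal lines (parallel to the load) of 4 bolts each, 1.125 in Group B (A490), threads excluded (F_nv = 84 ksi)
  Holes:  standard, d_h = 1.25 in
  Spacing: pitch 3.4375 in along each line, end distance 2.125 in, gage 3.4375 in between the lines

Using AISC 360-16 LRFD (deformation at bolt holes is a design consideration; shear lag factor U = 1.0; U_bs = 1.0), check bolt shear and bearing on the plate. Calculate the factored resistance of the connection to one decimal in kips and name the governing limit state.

254.0 kips (bearing governs)

Bolt shear: A_b = π(1.125)²/4 = 0.99402 in². φR_n = 0.75 × 84 × 0.99402 × 8 × 1 = 501.0 kips.
Bearing (0.25 in plate, F_u = 70 ksi): end bolts L_c = 2.125 − 1.25/2 = 1.5, R_n = min(1.2×1.5×0.25×70, 2.4×1.125×0.25×70) = 31.5 kips/bolt; interior L_c = 3.4375 − 1.25 = 2.1875, R_n = 45.938 kips/bolt. φR_n = 0.75 × (2×31.5 + 6×45.938) = 254.0 kips.
Governing: min(501.0, 254.0) = 254.0 kips → bearing.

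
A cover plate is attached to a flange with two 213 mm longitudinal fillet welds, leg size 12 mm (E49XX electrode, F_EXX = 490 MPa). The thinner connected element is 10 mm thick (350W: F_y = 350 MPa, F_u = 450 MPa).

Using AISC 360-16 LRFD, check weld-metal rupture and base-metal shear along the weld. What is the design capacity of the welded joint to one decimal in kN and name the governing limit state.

Weld metal: throat = 0.707×12 = 8.484 mm, L = 2×213 = 426 mm. φR_n = 0.75 × 0.6 × 490 × 8.484 × 426 = 796.9 kN.
Base metal shear (10 mm plate): yield φR_n = 1.0×0.6×350×10×426 = 894.6 kN; rupture φR_n = 0.75×0.6×450×10×426 = 862.7 kN; take 862.7 kN (rupture).
Governing: min(796.9, 862.7) = 796.9 kN → weld metal.

796.9 kN (weld metal governs)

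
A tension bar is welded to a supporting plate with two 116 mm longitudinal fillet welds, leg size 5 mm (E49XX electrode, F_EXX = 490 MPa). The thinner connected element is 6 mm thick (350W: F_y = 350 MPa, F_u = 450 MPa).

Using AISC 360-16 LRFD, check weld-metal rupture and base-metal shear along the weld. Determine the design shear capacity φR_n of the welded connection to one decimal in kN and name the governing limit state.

Weld metal: throat = 0.707×5 = 3.535 mm, L = 2×116 = 232 mm. φR_n = 0.75 × 0.6 × 490 × 3.535 × 232 = 180.8 kN.
Base metal shear (6 mm plate): yield φR_n = 1.0×0.6×350×6×232 = 292.3 kN; rupture φR_n = 0.75×0.6×450×6×232 = 281.9 kN; take 281.9 kN (rupture).
Governing: min(180.8, 281.9) = 180.8 kN → weld metal.

180.8 kN (weld metal governs)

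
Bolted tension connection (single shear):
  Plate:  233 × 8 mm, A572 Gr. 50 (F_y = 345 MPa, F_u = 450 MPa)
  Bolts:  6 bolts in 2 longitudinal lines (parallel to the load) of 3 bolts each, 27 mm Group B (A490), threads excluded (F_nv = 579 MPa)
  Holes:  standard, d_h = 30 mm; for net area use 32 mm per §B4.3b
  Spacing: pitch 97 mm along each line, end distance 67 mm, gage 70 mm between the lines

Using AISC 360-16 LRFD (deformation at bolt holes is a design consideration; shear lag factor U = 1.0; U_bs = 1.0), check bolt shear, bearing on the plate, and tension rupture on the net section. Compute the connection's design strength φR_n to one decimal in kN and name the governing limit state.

456.3 kN (net-section rupture governs)

Bolt shear: A_b = π(27)²/4 = 572.56 mm². φR_n = 0.75 × 579 × 572.56 × 6 × 1 = 1491.8 kN.
Bearing (8 mm plate, F_u = 450 MPa): end bolts L_c = 67 − 30/2 = 52, R_n = min(1.2×52×8×450, 2.4×27×8×450) = 224.64 kN/bolt; interior L_c = 97 − 30 = 67, R_n = 233.28 kN/bolt. φR_n = 0.75 × (2×224.64 + 4×233.28) = 1036.8 kN.
Tension rupture (net): A_n = (233 − 2×32)×8 = 1352 mm² (U = 1.0, A_e = A_n). φR_n = 0.75 × 450 × 1352 = 456.3 kN.
Governing: min(1491.8, 1036.8, 456.3) = 456.3 kN → net-section rupture.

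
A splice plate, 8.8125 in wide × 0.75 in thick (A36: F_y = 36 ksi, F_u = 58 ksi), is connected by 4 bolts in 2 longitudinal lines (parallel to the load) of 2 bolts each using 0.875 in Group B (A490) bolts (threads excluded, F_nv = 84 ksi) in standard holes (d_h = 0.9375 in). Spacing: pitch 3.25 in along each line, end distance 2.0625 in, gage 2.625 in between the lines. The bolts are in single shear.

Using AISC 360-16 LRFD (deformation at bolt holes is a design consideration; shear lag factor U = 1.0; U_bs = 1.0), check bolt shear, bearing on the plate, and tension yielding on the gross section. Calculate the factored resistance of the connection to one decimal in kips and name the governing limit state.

Bolt shear: A_b = π(0.875)²/4 = 0.60132 in². φR_n = 0.75 × 84 × 0.60132 × 4 × 1 = 151.5 kips.
Bearing (0.75 in plate, F_u = 58 ksi): end bolts L_c = 2.0625 − 0.9375/2 = 1.59375, R_n = min(1.2×1.59375×0.75×58, 2.4×0.875×0.75×58) = 83.194 kips/bolt; interior L_c = 3.25 − 0.9375 = 2.3125, R_n = 91.35 kips/bolt. φR_n = 0.75 × (2×83.194 + 2×91.35) = 261.8 kips.
Tension yield (gross): A_g = 8.8125×0.75 = 6.6094 in². φR_n = 0.90 × 36 × 6.6094 = 214.1 kips.
Governing: min(151.5, 261.8, 214.1) = 151.5 kips → bolt shear.

151.5 kips (bolt shear governs)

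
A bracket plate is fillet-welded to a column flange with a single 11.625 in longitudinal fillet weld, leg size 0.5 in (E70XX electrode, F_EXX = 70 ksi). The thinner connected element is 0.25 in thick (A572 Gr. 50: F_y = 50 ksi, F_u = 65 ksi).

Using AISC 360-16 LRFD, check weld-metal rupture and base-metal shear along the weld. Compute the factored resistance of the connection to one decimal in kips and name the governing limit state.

Weld metal: throat = 0.707×0.5 = 0.3535 in, L = 11.625 in. φR_n = 0.75 × 0.6 × 70 × 0.3535 × 11.625 = 129.4 kips.
Base metal shear (0.25 in plate): yield φR_n = 1.0×0.6×50×0.25×11.625 = 87.2 kips; rupture φR_n = 0.75×0.6×65×0.25×11.625 = 85.0 kips; take 85.0 kips (rupture).
Governing: min(129.4, 85.0) = 85.0 kips → base-metal shear.

85.0 kips (base-metal shear governs)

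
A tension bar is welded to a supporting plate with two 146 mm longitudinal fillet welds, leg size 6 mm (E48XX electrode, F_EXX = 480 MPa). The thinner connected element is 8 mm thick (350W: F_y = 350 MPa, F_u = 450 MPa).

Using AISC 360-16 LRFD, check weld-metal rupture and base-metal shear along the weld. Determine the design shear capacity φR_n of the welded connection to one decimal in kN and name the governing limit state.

267.6 kN (weld metal governs)

Weld metal: throat = 0.707×6 = 4.242 mm, L = 2×146 = 292 mm. φR_n = 0.75 × 0.6 × 480 × 4.242 × 292 = 267.6 kN.
Base metal shear (8 mm plate): yield φR_n = 1.0×0.6×350×8×292 = 490.6 kN; rupture φR_n = 0.75×0.6×450×8×292 = 473.0 kN; take 473.0 kN (rupture).
Governing: min(267.6, 473.0) = 267.6 kN → weld metal.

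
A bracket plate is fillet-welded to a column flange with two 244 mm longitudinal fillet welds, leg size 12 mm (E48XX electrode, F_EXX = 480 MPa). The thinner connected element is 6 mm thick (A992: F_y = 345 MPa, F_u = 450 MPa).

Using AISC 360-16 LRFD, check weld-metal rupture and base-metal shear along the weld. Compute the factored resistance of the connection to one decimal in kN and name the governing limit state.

592.9 kN (base-metal shear governs)

Weld metal: throat = 0.707×12 = 8.484 mm, L = 2×244 = 488 mm. φR_n = 0.75 × 0.6 × 480 × 8.484 × 488 = 894.3 kN.
Base metal shear (6 mm plate): yield φR_n = 1.0×0.6×345×6×488 = 606.1 kN; rupture φR_n = 0.75×0.6×450×6×488 = 592.9 kN; take 592.9 kN (rupture).
Governing: min(894.3, 592.9) = 592.9 kN → base-metal shear.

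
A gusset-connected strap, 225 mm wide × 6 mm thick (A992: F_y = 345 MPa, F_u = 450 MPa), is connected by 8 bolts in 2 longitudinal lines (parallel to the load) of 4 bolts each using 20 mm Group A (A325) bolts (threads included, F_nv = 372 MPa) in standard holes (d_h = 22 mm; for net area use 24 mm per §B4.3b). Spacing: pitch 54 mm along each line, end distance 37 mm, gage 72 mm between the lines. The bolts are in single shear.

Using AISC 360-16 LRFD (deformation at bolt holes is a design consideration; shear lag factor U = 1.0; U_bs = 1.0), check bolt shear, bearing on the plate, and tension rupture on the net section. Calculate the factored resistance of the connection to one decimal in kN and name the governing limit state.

358.4 kN (net-section rupture governs)

Bolt shear: A_b = π(20)²/4 = 314.16 mm². φR_n = 0.75 × 372 × 314.16 × 8 × 1 = 701.2 kN.
Bearing (6 mm plate, F_u = 450 MPa): end bolts L_c = 37 − 22/2 = 26, R_n = min(1.2×26×6×450, 2.4×20×6×450) = 84.24 kN/bolt; interior L_c = 54 − 22 = 32, R_n = 103.68 kN/bolt. φR_n = 0.75 × (2×84.24 + 6×103.68) = 592.9 kN.
Tension rupture (net): A_n = (225 − 2×24)×6 = 1062 mm² (U = 1.0, A_e = A_n). φR_n = 0.75 × 450 × 1062 = 358.4 kN.
Governing: min(701.2, 592.9, 358.4) = 358.4 kN → net-section rupture.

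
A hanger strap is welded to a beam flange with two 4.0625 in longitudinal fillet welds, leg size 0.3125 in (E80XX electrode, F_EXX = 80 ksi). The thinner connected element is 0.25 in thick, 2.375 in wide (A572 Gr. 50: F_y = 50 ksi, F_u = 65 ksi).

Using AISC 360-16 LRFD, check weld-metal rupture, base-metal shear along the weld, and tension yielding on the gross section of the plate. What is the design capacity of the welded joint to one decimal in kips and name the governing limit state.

26.7 kips (gross-section yield governs)

Weld metal: throat = 0.707×0.3125 = 0.22094 in, L = 2×4.0625 = 8.125 in. φR_n = 0.75 × 0.6 × 80 × 0.22094 × 8.125 = 64.6 kips.
Base metal shear (0.25 in plate): yield φR_n = 1.0×0.6×50×0.25×8.125 = 60.9 kips; rupture φR_n = 0.75×0.6×65×0.25×8.125 = 59.4 kips; take 59.4 kips (rupture).
Tension yield (gross): A_g = 2.375×0.25 = 0.59375 in². φR_n = 0.90 × 50 × 0.59375 = 26.7 kips.
Governing: min(64.6, 59.4, 26.7) = 26.7 kips → gross-section yield.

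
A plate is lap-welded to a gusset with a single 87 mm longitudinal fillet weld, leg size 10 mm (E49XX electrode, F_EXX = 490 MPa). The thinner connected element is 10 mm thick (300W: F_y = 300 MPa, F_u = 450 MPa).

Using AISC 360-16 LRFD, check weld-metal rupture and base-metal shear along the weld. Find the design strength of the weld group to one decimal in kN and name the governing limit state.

Weld metal: throat = 0.707×10 = 7.07 mm, L = 87 mm. φR_n = 0.75 × 0.6 × 490 × 7.07 × 87 = 135.6 kN.
Base metal shear (10 mm plate): yield φR_n = 1.0×0.6×300×10×87 = 156.6 kN; rupture φR_n = 0.75×0.6×450×10×87 = 176.2 kN; take 156.6 kN (yield).
Governing: min(135.6, 156.6) = 135.6 kN → weld metal.

135.6 kN (weld metal governs)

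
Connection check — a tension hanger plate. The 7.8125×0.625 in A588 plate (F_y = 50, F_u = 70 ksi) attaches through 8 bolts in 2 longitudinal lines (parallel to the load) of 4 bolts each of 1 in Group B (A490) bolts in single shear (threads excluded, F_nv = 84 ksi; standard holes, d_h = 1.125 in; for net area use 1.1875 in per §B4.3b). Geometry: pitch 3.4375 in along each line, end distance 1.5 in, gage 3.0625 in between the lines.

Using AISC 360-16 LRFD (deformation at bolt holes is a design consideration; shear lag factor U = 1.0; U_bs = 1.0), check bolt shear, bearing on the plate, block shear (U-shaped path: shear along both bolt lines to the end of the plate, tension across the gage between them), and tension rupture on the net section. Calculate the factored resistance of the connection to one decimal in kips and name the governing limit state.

Bolt shear: A_b = π(1)²/4 = 0.7854 in². φR_n = 0.75 × 84 × 0.7854 × 8 × 1 = 395.8 kips.
Bearing (0.625 in plate, F_u = 70 ksi): end bolts L_c = 1.5 − 1.125/2 = 0.9375, R_n = min(1.2×0.9375×0.625×70, 2.4×1×0.625×70) = 49.219 kips/bolt; interior L_c = 3.4375 − 1.125 = 2.3125, R_n = 105 kips/bolt. φR_n = 0.75 × (2×49.219 + 6×105) = 546.3 kips.
Block shear: shear path 2×[1.5+3×3.4375] = 2×11.8125 in, A_gv = 14.766, A_nv = 2×(11.8125 − 3.5×1.1875)×0.625 = 9.5703 in²; tension across gage: (3.0625 − 1×1.1875)×0.625 = 1.1719 in². R_n = min(0.6×70×9.5703, 0.6×50×14.766) + 1.0×70×1.1719 = min(401.95, 442.98) + 82.033 = 483.98 kips. φR_n = 0.75 × 483.98 = 363.0 kips.
Tension rupture (net): A_n = (7.8125 − 2×1.1875)×0.625 = 3.3984 in² (U = 1.0, A_e = A_n). φR_n = 0.75 × 70 × 3.3984 = 178.4 kips.
Governing: min(395.8, 546.3, 363.0, 178.4) = 178.4 kips → net-section rupture.

178.4 kips (net-section rupture governs)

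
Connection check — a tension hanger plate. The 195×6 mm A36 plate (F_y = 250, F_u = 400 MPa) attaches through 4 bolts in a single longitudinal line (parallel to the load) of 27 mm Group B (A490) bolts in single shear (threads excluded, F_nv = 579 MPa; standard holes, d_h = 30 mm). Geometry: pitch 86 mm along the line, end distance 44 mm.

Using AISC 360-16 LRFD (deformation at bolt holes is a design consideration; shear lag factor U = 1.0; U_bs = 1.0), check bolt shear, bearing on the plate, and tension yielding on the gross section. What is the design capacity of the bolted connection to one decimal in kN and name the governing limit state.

Bolt shear: A_b = π(27)²/4 = 572.56 mm². φR_n = 0.75 × 579 × 572.56 × 4 × 1 = 994.5 kN.
Bearing (6 mm plate, F_u = 400 MPa): end bolts L_c = 44 − 30/2 = 29, R_n = min(1.2×29×6×400, 2.4×27×6×400) = 83.52 kN/bolt; interior L_c = 86 − 30 = 56, R_n = 155.52 kN/bolt. φR_n = 0.75 × (1×83.52 + 3×155.52) = 412.6 kN.
Tension yield (gross): A_g = 195×6 = 1170 mm². φR_n = 0.90 × 250 × 1170 = 263.3 kN.
Governing: min(994.5, 412.6, 263.3) = 263.3 kN → gross-section yield.

263.3 kN (gross-section yield governs)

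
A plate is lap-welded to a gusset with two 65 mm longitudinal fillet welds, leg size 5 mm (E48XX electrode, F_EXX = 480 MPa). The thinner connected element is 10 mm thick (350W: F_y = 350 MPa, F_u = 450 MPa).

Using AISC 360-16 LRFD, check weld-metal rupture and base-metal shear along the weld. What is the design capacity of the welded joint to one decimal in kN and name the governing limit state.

Weld metal: throat = 0.707×5 = 3.535 mm, L = 2×65 = 130 mm. φR_n = 0.75 × 0.6 × 480 × 3.535 × 130 = 99.3 kN.
Base metal shear (10 mm plate): yield φR_n = 1.0×0.6×350×10×130 = 273.0 kN; rupture φR_n = 0.75×0.6×450×10×130 = 263.3 kN; take 263.3 kN (rupture).
Governing: min(99.3, 263.3) = 99.3 kN → weld metal.

99.3 kN (weld metal governs)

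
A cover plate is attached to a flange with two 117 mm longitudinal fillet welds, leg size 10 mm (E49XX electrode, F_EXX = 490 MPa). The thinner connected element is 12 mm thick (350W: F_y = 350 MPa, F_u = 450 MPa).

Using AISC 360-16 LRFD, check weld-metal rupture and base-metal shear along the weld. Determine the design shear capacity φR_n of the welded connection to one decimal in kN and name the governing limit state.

Weld metal: throat = 0.707×10 = 7.07 mm, L = 2×117 = 234 mm. φR_n = 0.75 × 0.6 × 490 × 7.07 × 234 = 364.8 kN.
Base metal shear (12 mm plate): yield φR_n = 1.0×0.6×350×12×234 = 589.7 kN; rupture φR_n = 0.75×0.6×450×12×234 = 568.6 kN; take 568.6 kN (rupture).
Governing: min(364.8, 568.6) = 364.8 kN → weld metal.

364.8 kN (weld metal governs)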